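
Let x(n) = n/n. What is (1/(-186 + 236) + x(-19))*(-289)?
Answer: -14739/50 ≈ -294.78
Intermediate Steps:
x(n) = 1
(1/(-186 + 236) + x(-19))*(-289) = (1/(-186 + 236) + 1)*(-289) = (1/50 + 1)*(-289) = (51/50)*(-289) = -14739/50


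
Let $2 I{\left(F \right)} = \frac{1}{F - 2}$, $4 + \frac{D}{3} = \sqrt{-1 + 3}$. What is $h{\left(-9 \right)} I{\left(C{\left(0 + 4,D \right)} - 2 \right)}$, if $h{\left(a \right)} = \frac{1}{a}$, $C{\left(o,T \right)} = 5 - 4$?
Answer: $\frac{1}{54} \approx 0.018519$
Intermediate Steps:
$D = -12 + 3 \sqrt{2}$ ($D = -12 + 3 \sqrt{-1 + 3} = -12 + 3 \sqrt{2} \approx -7.7574$)
$C{\left(o,T \right)} = 1$
$I{\left(F \right)} = \frac{1}{2 \left(-2 + F\right)}$ ($I{\left(F \right)} = \frac{1}{2 \left(F - 2\right)} = \frac{1}{2 \left(-2 + F\right)}$)
$h{\left(-9 \right)} I{\left(C{\left(0 + 4,D \right)} - 2 \right)} = \frac{\frac{1}{2} \frac{1}{-2 + \left(1 - 2\right)}}{-9} = - \frac{\frac{1}{2} \frac{1}{-2 - 1}}{9} = - \frac{\frac{1}{2} \frac{1}{-3}}{9} = - \frac{\frac{1}{2} \left(- \frac{1}{3}\right)}{9} = \left(- \frac{1}{9}\right) \left(- \frac{1}{6}\right) = \frac{1}{54}$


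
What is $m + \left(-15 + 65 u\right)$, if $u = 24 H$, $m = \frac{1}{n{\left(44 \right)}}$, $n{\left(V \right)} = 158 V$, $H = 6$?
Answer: $\frac{64966441}{6952} \approx 9345.0$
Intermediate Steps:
$m = \frac{1}{6952}$ ($m = \frac{1}{158 \cdot 44} = \frac{1}{6952} \approx 0.00014384$)
$u = 144$ ($u = 24 \cdot 6 = 144$)
$m + \left(-15 + 65 u\right) = \frac{1}{6952} + \left(-15 + 65 \cdot 144\right) = \frac{1}{6952} + \left(-15 + 9360\right) = \frac{1}{6952} + 9345 = \frac{64966441}{6952}$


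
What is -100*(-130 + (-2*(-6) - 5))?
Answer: 12300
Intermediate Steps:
-100*(-130 + (-2*(-6) - 5)) = -100*(-130 + (12 - 5)) = -100*(-130 + 7) = -100*(-123) = 12300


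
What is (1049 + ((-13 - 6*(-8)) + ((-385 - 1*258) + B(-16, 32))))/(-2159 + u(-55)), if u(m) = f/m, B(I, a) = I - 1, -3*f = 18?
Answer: -23320/118739 ≈ -0.19640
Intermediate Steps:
f = -6 (f = -1/3*18 = -6)
B(I, a) = -1 + I
u(m) = -6/m
(1049 + ((-13 - 6*(-8)) + ((-385 - 1*258) + B(-16, 32))))/(-2159 + u(-55)) = (1049 + ((-13 - 6*(-8)) + ((-385 - 1*258) + (-1 - 16))))/(-2159 - 6/(-55)) = (1049 + ((-13 + 48) + ((-385 - 258) - 17)))/(-2159 - 6*(-1/55)) = (1049 + (35 + (-643 - 17)))/(-2159 + 6/55) = (1049 + (35 - 660))/(-118739/55) = (1049 - 625)*(-55/118739) = 424*(-55/118739) = -23320/118739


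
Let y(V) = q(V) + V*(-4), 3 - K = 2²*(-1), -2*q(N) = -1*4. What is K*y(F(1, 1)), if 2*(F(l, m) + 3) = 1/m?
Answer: 84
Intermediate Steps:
F(l, m) = -3 + 1/(2*m) (F(l, m) = -3 + (1/m)/2 = -3 + 1/(2*m))
q(N) = 2 (q(N) = -(-1)*4/2 = -½*(-4) = 2)
K = 7 (K = 3 - 2²*(-1) = 3 - 4*(-1) = 3 - 1*(-4) = 3 + 4 = 7)
y(V) = 2 - 4*V (y(V) = 2 + V*(-4) = 2 - 4*V)
K*y(F(1, 1)) = 7*(2 - 4*(-3 + (½)/1)) = 7*(2 - 4*(-3 + (½)*1)) = 7*(2 - 4*(-3 + ½)) = 7*(2 - 4*(-5/2)) = 7*(2 + 10) = 7*12 = 84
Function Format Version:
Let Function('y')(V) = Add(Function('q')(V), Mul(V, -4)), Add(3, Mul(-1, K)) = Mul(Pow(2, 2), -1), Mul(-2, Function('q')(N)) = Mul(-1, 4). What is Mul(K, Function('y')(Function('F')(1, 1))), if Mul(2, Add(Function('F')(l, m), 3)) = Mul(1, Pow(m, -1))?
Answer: 84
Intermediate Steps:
Function('F')(l, m) = Add(-3, Mul(Rational(1, 2), Pow(m, -1))) (Function('F')(l, m) = Add(-3, Mul(Rational(1, 2), Mul(1, Pow(m, -1)))) = Add(-3, Mul(Rational(1, 2), Pow(m, -1))))
Function('q')(N) = 2 (Function('q')(N) = Mul(Rational(-1, 2), Mul(-1, 4)) = Mul(Rational(-1, 2), -4) = 2)
K = 7 (K = Add(3, Mul(-1, Mul(Pow(2, 2), -1))) = Add(3, Mul(-1, Mul(4, -1))) = Add(3, Mul(-1, -4)) = Add(3, 4) = 7)
Function('y')(V) = Add(2, Mul(-4, V)) (Function('y')(V) = Add(2, Mul(V, -4)) = Add(2, Mul(-4, V)))
Mul(K, Function('y')(Function('F')(1, 1))) = Mul(7, Add(2, Mul(-4, Add(-3, Mul(Rational(1, 2), Pow(1, -1)))))) = Mul(7, Add(2, Mul(-4, Add(-3, Mul(Rational(1, 2), 1))))) = Mul(7, Add(2, Mul(-4, Add(-3, Rational(1, 2))))) = Mul(7, Add(2, Mul(-4, Rational(-5, 2)))) = Mul(7, Add(2, 10)) = Mul(7, 12) = 84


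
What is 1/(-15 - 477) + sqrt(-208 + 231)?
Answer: -1/492 + sqrt(23) ≈ 4.7938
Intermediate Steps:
1/(-15 - 477) + sqrt(-208 + 231) = 1/(-492) + sqrt(23) = -1/492 + sqrt(23)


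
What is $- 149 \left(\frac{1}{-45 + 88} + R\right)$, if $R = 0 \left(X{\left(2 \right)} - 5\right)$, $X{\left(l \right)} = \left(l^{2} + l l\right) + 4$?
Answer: $- \frac{149}{43} \approx -3.4651$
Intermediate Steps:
$X{\left(l \right)} = 4 + 2 l^{2}$ ($X{\left(l \right)} = \left(l^{2} + l^{2}\right) + 4 = 2 l^{2} + 4 = 4 + 2 l^{2}$)
$R = 0$ ($R = 0 \left(\left(4 + 2 \cdot 2^{2}\right) - 5\right) = 0 \left(\left(4 + 2 \cdot 4\right) - 5\right) = 0 \left(\left(4 + 8\right) - 5\right) = 0 \left(12 - 5\right) = 0 \cdot 7 = 0$)
$- 149 \left(\frac{1}{-45 + 88} + R\right) = - 149 \left(\frac{1}{-45 + 88} + 0\right) = - 149 \left(\frac{1}{43} + 0\right) = \left(-149\right) \frac{1}{43} = - \frac{149}{43}$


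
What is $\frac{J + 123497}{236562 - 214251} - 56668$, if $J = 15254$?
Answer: $- \frac{1264180997}{22311} \approx -56662.0$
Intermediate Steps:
$\frac{J + 123497}{236562 - 214251} - 56668 = \frac{15254 + 123497}{236562 - 214251} - 56668 = \frac{138751}{22311} - 56668 = - \frac{1264180997}{22311}$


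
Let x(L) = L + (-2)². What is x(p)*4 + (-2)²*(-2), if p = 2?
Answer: 16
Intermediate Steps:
x(L) = 4 + L (x(L) = L + 4 = 4 + L)
x(p)*4 + (-2)²*(-2) = (4 + 2)*4 + (-2)²*(-2) = 6*4 + 4*(-2) = 24 - 8 = 16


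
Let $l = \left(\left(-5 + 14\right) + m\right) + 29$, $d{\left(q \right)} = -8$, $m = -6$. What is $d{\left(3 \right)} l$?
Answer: $-256$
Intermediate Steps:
$l = 32$ ($l = \left(\left(-5 + 14\right) - 6\right) + 29 = \left(9 - 6\right) + 29 = 3 + 29 = 32$)
$d{\left(3 \right)} l = \left(-8\right) 32 = -256$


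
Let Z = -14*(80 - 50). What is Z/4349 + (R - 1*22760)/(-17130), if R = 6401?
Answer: 21316897/24832790 ≈ 0.85842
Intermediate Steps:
Z = -420 (Z = -14*30 = -420)
Z/4349 + (R - 1*22760)/(-17130) = -420/4349 + (6401 - 1*22760)/(-17130) = -420*1/4349 + (6401 - 22760)*(-1/17130) = -420/4349 - 16359*(-1/17130) = -420/4349 + 5453/5710 = 21316897/24832790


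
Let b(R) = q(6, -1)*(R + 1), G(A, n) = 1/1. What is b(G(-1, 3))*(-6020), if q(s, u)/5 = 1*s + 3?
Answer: -541800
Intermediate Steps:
q(s, u) = 15 + 5*s (q(s, u) = 5*(1*s + 3) = 5*(s + 3) = 5*(3 + s) = 15 + 5*s)
G(A, n) = 1
b(R) = 45 + 45*R (b(R) = (15 + 5*6)*(R + 1) = (15 + 30)*(1 + R) = 45*(1 + R) = 45 + 45*R)
b(G(-1, 3))*(-6020) = (45 + 45*1)*(-6020) = (45 + 45)*(-6020) = 90*(-6020) = -541800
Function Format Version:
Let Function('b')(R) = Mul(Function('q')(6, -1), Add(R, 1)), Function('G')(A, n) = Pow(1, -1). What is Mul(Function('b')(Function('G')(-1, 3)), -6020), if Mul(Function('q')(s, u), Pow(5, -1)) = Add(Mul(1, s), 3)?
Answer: -541800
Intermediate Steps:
Function('q')(s, u) = Add(15, Mul(5, s)) (Function('q')(s, u) = Mul(5, Add(Mul(1, s), 3)) = Mul(5, Add(s, 3)) = Mul(5, Add(3, s)) = Add(15, Mul(5, s)))
Function('G')(A, n) = 1
Function('b')(R) = Add(45, Mul(45, R)) (Function('b')(R) = Mul(Add(15, Mul(5, 6)), Add(R, 1)) = Mul(Add(15, 30), Add(1, R)) = Mul(45, Add(1, R)) = Add(45, Mul(45, R)))
Mul(Function('b')(Function('G')(-1, 3)), -6020) = Mul(Add(45, Mul(45, 1)), -6020) = Mul(Add(45, 45), -6020) = Mul(90, -6020) = -541800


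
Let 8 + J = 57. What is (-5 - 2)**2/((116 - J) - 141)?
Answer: -49/74 ≈ -0.66216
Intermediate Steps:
J = 49 (J = -8 + 57 = 49)
(-5 - 2)**2/((116 - J) - 141) = (-5 - 2)**2/((116 - 1*49) - 141) = (-7)**2/((116 - 49) - 141) = 49/(67 - 141) = 49/(-74) = -1/74*49 = -49/74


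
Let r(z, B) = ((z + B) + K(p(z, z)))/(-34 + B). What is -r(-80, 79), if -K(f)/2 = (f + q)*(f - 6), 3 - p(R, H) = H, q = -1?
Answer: 12629/45 ≈ 280.64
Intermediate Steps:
p(R, H) = 3 - H
K(f) = -2*(-1 + f)*(-6 + f) (K(f) = -2*(f - 1)*(f - 6) = -2*(-1 + f)*(-6 + f))
r(z, B) = (30 + B - 13*z - 2*(3 - z)**2)/(-34 + B) (r(z, B) = ((z + B) + (-12 - 2*(3 - z)**2 + 14*(3 - z)))/(-34 + B) = ((B + z) + (-12 - 2*(3 - z)**2 + (42 - 14*z)))/(-34 + B) = ((B + z) + (30 - 14*z - 2*(3 - z)**2))/(-34 + B) = (30 + B - 13*z - 2*(3 - z)**2)/(-34 + B))
-r(-80, 79) = -(12 + 79 - 1*(-80) - 2*(-80)**2)/(-34 + 79) = -(12 + 79 + 80 - 2*6400)/45 = -(12 + 79 + 80 - 12800)/45 = -(-12629)/45 = -1*(-12629/45) = 12629/45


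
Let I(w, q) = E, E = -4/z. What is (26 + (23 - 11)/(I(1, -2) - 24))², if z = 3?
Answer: 235225/361 ≈ 651.59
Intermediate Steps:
E = -4/3 ≈ -1.3333
I(w, q) = -4/3
(26 + (23 - 11)/(I(1, -2) - 24))² = (26 + (23 - 11)/(-4/3 - 24))² = (26 + 12/(-76/3))² = (26 + 12*(-3/76))² = (26 - 9/19)² = (485/19)² = 235225/361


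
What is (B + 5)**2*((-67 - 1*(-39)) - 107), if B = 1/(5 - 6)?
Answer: -2160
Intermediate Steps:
B = -1 (B = 1/(-1) = -1)
(B + 5)**2*((-67 - 1*(-39)) - 107) = (-1 + 5)**2*((-67 - 1*(-39)) - 107) = 4**2*((-67 + 39) - 107) = 16*(-28 - 107) = 16*(-135) = -2160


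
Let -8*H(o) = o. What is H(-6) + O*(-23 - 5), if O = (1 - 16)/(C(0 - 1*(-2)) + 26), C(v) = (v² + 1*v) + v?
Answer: 891/68 ≈ 13.103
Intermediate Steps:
C(v) = v² + 2*v (C(v) = (v² + v) + v = (v + v²) + v = v² + 2*v)
H(o) = -o/8
O = -15/34 (O = (1 - 16)/((0 - 1*(-2))*(2 + (0 - 1*(-2))) + 26) = -15/((0 + 2)*(2 + (0 + 2)) + 26) = -15/(2*(2 + 2) + 26) = -15/(2*4 + 26) = -15/(8 + 26) = -15/34 ≈ -0.44118)
H(-6) + O*(-23 - 5) = -⅛*(-6) - 15*(-23 - 5)/34 = ¾ - 15/34*(-28) = ¾ + 210/17 = 891/68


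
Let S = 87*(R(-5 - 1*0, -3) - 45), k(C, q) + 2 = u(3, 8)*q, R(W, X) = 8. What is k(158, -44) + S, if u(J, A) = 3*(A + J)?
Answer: -4673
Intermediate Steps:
u(J, A) = 3*A + 3*J
k(C, q) = -2 + 33*q (k(C, q) = -2 + (3*8 + 3*3)*q = -2 + (24 + 9)*q = -2 + 33*q)
S = -3219 (S = 87*(8 - 45) = 87*(-37) = -3219)
k(158, -44) + S = (-2 + 33*(-44)) - 3219 = (-2 - 1452) - 3219 = -1454 - 3219 = -4673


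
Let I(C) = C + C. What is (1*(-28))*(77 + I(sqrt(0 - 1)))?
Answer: -2156 - 56*I ≈ -2156.0 - 56.0*I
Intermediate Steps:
I(C) = 2*C
(1*(-28))*(77 + I(sqrt(0 - 1))) = (1*(-28))*(77 + 2*sqrt(0 - 1)) = -28*(77 + 2*sqrt(-1)) = -28*(77 + 2*I) = -2156 - 56*I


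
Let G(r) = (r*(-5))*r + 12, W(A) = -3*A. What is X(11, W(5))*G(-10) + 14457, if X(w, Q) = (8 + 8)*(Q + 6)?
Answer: 84729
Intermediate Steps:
G(r) = 12 - 5*r² (G(r) = (-5*r)*r + 12 = -5*r² + 12 = 12 - 5*r²)
X(w, Q) = 96 + 16*Q (X(w, Q) = 16*(6 + Q) = 96 + 16*Q)
X(11, W(5))*G(-10) + 14457 = (96 + 16*(-3*5))*(12 - 5*(-10)²) + 14457 = (96 + 16*(-15))*(12 - 5*100) + 14457 = (96 - 240)*(12 - 500) + 14457 = -144*(-488) + 14457 = 70272 + 14457 = 84729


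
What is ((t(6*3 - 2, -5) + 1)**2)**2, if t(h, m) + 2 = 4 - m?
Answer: 4096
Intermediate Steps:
t(h, m) = 2 - m (t(h, m) = -2 + (4 - m) = 2 - m)
((t(6*3 - 2, -5) + 1)**2)**2 = (((2 - 1*(-5)) + 1)**2)**2 = (((2 + 5) + 1)**2)**2 = ((7 + 1)**2)**2 = (8**2)**2 = 64**2 = 4096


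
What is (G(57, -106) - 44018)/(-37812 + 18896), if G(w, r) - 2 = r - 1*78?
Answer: 11050/4729 ≈ 2.3366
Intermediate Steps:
G(w, r) = -76 + r (G(w, r) = 2 + (r - 1*78) = 2 + (r - 78) = 2 + (-78 + r) = -76 + r)
(G(57, -106) - 44018)/(-37812 + 18896) = ((-76 - 106) - 44018)/(-37812 + 18896) = (-182 - 44018)/(-18916) = -44200*(-1/18916) = 11050/4729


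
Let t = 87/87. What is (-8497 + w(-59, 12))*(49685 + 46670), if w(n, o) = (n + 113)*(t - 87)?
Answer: -1266201055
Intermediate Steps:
t = 1 (t = 87*(1/87) = 1)
w(n, o) = -9718 - 86*n (w(n, o) = (n + 113)*(1 - 87) = (113 + n)*(-86) = -9718 - 86*n)
(-8497 + w(-59, 12))*(49685 + 46670) = (-8497 + (-9718 - 86*(-59)))*(49685 + 46670) = (-8497 + (-9718 + 5074))*96355 = (-8497 - 4644)*96355 = -13141*96355 = -1266201055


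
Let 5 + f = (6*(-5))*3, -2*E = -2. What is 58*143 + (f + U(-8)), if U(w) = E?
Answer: 8200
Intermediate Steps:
E = 1 (E = -½*(-2) = 1)
f = -95 (f = -5 + (6*(-5))*3 = -5 - 30*3 = -5 - 90 = -95)
U(w) = 1
58*143 + (f + U(-8)) = 58*143 + (-95 + 1) = 8294 - 94 = 8200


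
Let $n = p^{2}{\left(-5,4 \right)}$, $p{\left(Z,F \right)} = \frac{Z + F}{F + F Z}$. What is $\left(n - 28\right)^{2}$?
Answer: $\frac{51365889}{65536} \approx 783.78$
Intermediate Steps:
$p{\left(Z,F \right)} = \frac{F + Z}{F + F Z}$
$n = \frac{1}{256}$ ($n = \left(\frac{4 - 5}{4 \left(1 - 5\right)}\right)^{2} = \left(\frac{1}{4} \frac{1}{-4} \left(-1\right)\right)^{2} = \left(\frac{1}{4} \left(- \frac{1}{4}\right) \left(-1\right)\right)^{2} = \left(\frac{1}{16}\right)^{2} = \frac{1}{256} \approx 0.0039063$)
$\left(n - 28\right)^{2} = \left(\frac{1}{256} - 28\right)^{2} = \left(- \frac{7167}{256}\right)^{2} = \frac{51365889}{65536}$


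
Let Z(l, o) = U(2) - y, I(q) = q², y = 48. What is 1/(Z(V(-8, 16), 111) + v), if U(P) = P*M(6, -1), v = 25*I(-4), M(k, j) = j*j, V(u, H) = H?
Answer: 1/354 ≈ 0.0028249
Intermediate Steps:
M(k, j) = j²
v = 400 (v = 25*(-4)² = 25*16 = 400)
U(P) = P (U(P) = P*(-1)² = P*1 = P)
Z(l, o) = -46 (Z(l, o) = 2 - 1*48 = 2 - 48 = -46)
1/(Z(V(-8, 16), 111) + v) = 1/(-46 + 400) = 1/354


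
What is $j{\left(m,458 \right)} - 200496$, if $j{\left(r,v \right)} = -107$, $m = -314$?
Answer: $-200603$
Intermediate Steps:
$j{\left(m,458 \right)} - 200496 = -107 - 200496 = -200603$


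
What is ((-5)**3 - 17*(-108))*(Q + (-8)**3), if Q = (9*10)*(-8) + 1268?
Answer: 61596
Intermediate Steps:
Q = 548 (Q = 90*(-8) + 1268 = -720 + 1268 = 548)
((-5)**3 - 17*(-108))*(Q + (-8)**3) = ((-5)**3 - 17*(-108))*(548 + (-8)**3) = (-125 + 1836)*(548 - 512) = 1711*36 = 61596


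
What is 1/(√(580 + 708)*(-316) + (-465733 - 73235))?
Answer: -67371/36294736312 + 79*√322/36294736312 ≈ -1.8172e-6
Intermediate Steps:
1/(√(580 + 708)*(-316) + (-465733 - 73235)) = 1/(√1288*(-316) - 538968) = 1/((2*√322)*(-316) - 538968) = 1/(-632*√322 - 538968) = 1/(-538968 - 632*√322)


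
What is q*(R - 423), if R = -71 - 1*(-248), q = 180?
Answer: -44280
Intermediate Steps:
R = 177 (R = -71 + 248 = 177)
q*(R - 423) = 180*(177 - 423) = 180*(-246) = -44280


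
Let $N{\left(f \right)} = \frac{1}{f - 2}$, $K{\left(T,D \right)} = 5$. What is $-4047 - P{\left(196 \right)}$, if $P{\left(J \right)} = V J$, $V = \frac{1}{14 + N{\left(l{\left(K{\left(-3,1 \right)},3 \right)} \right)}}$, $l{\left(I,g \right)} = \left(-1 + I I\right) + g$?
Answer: $- \frac{1425397}{351} \approx -4061.0$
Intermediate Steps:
$l{\left(I,g \right)} = -1 + g + I^{2}$ ($l{\left(I,g \right)} = \left(-1 + I^{2}\right) + g = -1 + g + I^{2}$)
$N{\left(f \right)} = \frac{1}{-2 + f}$
$V = \frac{25}{351}$ ($V = \frac{1}{14 + \frac{1}{-2 + \left(-1 + 3 + 5^{2}\right)}} = \frac{1}{14 + \frac{1}{-2 + \left(-1 + 3 + 25\right)}} = \frac{1}{14 + \frac{1}{-2 + 27}} = \frac{1}{14 + \frac{1}{25}} = \frac{1}{\frac{351}{25}} = \frac{25}{351} \approx 0.071225$)
$P{\left(J \right)} = \frac{25 J}{351}$
$-4047 - P{\left(196 \right)} = -4047 - \frac{25}{351} \cdot 196 = -4047 - \frac{4900}{351} = - \frac{1425397}{351}$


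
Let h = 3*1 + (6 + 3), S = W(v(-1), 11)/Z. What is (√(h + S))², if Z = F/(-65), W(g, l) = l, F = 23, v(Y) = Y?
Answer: -439/23 ≈ -19.087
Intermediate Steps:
Z = -23/65 (Z = 23/(-65) = 23*(-1/65) = -23/65 ≈ -0.35385)
S = -715/23 (S = 11/(-23/65) = 11*(-65/23) = -715/23 ≈ -31.087)
h = 12 (h = 3 + 9 = 12)
(√(h + S))² = (√(12 - 715/23))² = (√(-439/23))² = (I*√10097/23)² = -439/23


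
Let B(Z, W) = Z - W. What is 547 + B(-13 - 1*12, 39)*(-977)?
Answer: 63075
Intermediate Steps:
547 + B(-13 - 1*12, 39)*(-977) = 547 + ((-13 - 1*12) - 1*39)*(-977) = 547 + ((-13 - 12) - 39)*(-977) = 547 + (-25 - 39)*(-977) = 547 - 64*(-977) = 547 + 62528 = 63075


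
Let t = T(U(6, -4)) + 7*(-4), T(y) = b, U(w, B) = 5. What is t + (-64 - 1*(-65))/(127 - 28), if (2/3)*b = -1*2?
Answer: -3068/99 ≈ -30.990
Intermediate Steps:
b = -3 (b = 3*(-1*2)/2 = (3/2)*(-2) = -3)
T(y) = -3
t = -31 (t = -3 + 7*(-4) = -3 - 28 = -31)
t + (-64 - 1*(-65))/(127 - 28) = -31 + (-64 - 1*(-65))/(127 - 28) = -31 + (-64 + 65)/99 = -31 + 1*(1/99) = -31 + 1/99 = -3068/99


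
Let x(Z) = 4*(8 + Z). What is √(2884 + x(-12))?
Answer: 2*√717 ≈ 53.554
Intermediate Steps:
x(Z) = 32 + 4*Z
√(2884 + x(-12)) = √(2884 + (32 + 4*(-12))) = √(2884 + (32 - 48)) = √(2884 - 16) = √2868 = 2*√717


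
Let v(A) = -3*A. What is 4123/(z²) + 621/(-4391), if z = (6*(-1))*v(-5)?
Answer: 13073993/35567100 ≈ 0.36759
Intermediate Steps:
z = -90 (z = (6*(-1))*(-3*(-5)) = -6*15 = -90)
4123/(z²) + 621/(-4391) = 4123/((-90)²) + 621/(-4391) = 4123/8100 + 621*(-1/4391) = 4123*(1/8100) - 621/4391 = 4123/8100 - 621/4391 = 13073993/35567100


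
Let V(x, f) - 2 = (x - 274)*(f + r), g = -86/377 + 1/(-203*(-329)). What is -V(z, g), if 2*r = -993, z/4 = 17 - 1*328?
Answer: -654676786469/868231 ≈ -7.5404e+5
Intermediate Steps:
z = -1244 (z = 4*(17 - 1*328) = 4*(17 - 328) = 4*(-311) = -1244)
r = -993/2 (r = (½)*(-993) = -993/2 ≈ -496.50)
g = -198045/868231 (g = -86*1/377 - 1/203*(-1/329) = -86/377 + 1/66787 = -198045/868231 ≈ -0.22810)
V(x, f) = 2 + (-274 + x)*(-993/2 + f) (V(x, f) = 2 + (x - 274)*(f - 993/2) = 2 + (-274 + x)*(-993/2 + f))
-V(z, g) = -(136043 - 274*(-198045/868231) - 993/2*(-1244) - 198045/868231*(-1244)) = -(136043 + 54264330/868231 + 617646 + 246367980/868231) = -1*654676786469/868231 = -654676786469/868231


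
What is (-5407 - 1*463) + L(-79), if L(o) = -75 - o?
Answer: -5866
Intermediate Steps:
(-5407 - 1*463) + L(-79) = (-5407 - 1*463) + (-75 - 1*(-79)) = (-5407 - 463) + (-75 + 79) = -5870 + 4 = -5866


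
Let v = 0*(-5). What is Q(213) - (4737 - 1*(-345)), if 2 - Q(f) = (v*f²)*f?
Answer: -5080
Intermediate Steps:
v = 0
Q(f) = 2 (Q(f) = 2 - 0*f²*f = 2 - 0*f = 2 - 1*0 = 2 + 0 = 2)
Q(213) - (4737 - 1*(-345)) = 2 - (4737 - 1*(-345)) = 2 - (4737 + 345) = 2 - 1*5082 = 2 - 5082 = -5080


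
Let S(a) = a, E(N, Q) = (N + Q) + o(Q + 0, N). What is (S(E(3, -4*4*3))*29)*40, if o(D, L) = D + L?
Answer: -104400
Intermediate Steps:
E(N, Q) = 2*N + 2*Q (E(N, Q) = (N + Q) + ((Q + 0) + N) = (N + Q) + (Q + N) = (N + Q) + (N + Q) = 2*N + 2*Q)
(S(E(3, -4*4*3))*29)*40 = ((2*3 + 2*(-4*4*3))*29)*40 = ((6 + 2*(-16*3))*29)*40 = ((6 + 2*(-48))*29)*40 = ((6 - 96)*29)*40 = -90*29*40 = -2610*40 = -104400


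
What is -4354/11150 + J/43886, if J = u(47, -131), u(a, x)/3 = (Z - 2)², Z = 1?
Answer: -95523097/244664450 ≈ -0.39042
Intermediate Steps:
u(a, x) = 3 (u(a, x) = 3*(1 - 2)² = 3*(-1)² = 3*1 = 3)
J = 3
-4354/11150 + J/43886 = -4354/11150 + 3/43886 = -4354*1/11150 + 3*(1/43886) = -2177/5575 + 3/43886 = -95523097/244664450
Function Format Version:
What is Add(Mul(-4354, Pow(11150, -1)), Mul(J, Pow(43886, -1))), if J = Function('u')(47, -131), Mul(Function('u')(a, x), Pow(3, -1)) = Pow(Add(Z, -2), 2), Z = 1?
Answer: Rational(-95523097, 244664450) ≈ -0.39042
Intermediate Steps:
Function('u')(a, x) = 3 (Function('u')(a, x) = Mul(3, Pow(Add(1, -2), 2)) = Mul(3, Pow(-1, 2)) = Mul(3, 1) = 3)
J = 3
Add(Mul(-4354, Pow(11150, -1)), Mul(J, Pow(43886, -1))) = Add(Mul(-4354, Pow(11150, -1)), Mul(3, Pow(43886, -1))) = Add(Mul(-4354, Rational(1, 11150)), Mul(3, Rational(1, 43886))) = Add(Rational(-2177, 5575), Rational(3, 43886)) = Rational(-95523097, 244664450)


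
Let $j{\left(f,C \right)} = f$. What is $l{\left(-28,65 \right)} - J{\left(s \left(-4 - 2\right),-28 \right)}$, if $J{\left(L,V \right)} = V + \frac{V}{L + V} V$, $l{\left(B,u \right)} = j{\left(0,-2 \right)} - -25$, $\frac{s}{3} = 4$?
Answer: $\frac{1521}{25} \approx 60.84$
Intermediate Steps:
$s = 12$ ($s = 3 \cdot 4 = 12$)
$l{\left(B,u \right)} = 25$ ($l{\left(B,u \right)} = 0 - -25 = 0 + 25 = 25$)
$J{\left(L,V \right)} = V + \frac{V^{2}}{L + V}$ ($J{\left(L,V \right)} = V + \frac{V}{L + V} V = V + \frac{V^{2}}{L + V}$)
$l{\left(-28,65 \right)} - J{\left(s \left(-4 - 2\right),-28 \right)} = 25 - - \frac{28 \left(12 \left(-4 - 2\right) + 2 \left(-28\right)\right)}{12 \left(-4 - 2\right) - 28} = 25 - - \frac{28 \left(12 \left(-6\right) - 56\right)}{12 \left(-6\right) - 28} = 25 - - \frac{28 \left(-72 - 56\right)}{-72 - 28} = 25 - \left(-28\right) \frac{1}{-100} \left(-128\right) = 25 - \left(-28\right) \left(- \frac{1}{100}\right) \left(-128\right) = 25 - - \frac{896}{25} = 25 + \frac{896}{25} = \frac{1521}{25}$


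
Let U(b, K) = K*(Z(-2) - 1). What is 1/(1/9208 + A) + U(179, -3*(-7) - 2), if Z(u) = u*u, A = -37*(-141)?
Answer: 2738183017/48038137 ≈ 57.000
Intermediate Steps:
A = 5217
Z(u) = u**2
U(b, K) = 3*K (U(b, K) = K*((-2)**2 - 1) = K*(4 - 1) = K*3 = 3*K)
1/(1/9208 + A) + U(179, -3*(-7) - 2) = 1/(1/9208 + 5217) + 3*(-3*(-7) - 2) = 1/(1/9208 + 5217) + 3*(21 - 2) = 1/(48038137/9208) + 3*19 = 9208/48038137 + 57 = 2738183017/48038137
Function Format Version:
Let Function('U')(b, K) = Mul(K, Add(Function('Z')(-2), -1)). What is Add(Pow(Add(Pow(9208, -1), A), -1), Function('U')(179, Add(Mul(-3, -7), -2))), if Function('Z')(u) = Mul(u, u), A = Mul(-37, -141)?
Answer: Rational(2738183017, 48038137) ≈ 57.000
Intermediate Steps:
A = 5217
Function('Z')(u) = Pow(u, 2)
Function('U')(b, K) = Mul(3, K) (Function('U')(b, K) = Mul(K, Add(Pow(-2, 2), -1)) = Mul(K, Add(4, -1)) = Mul(K, 3) = Mul(3, K))
Add(Pow(Add(Pow(9208, -1), A), -1), Function('U')(179, Add(Mul(-3, -7), -2))) = Add(Pow(Add(Pow(9208, -1), 5217), -1), Mul(3, Add(Mul(-3, -7), -2))) = Add(Pow(Add(Rational(1, 9208), 5217), -1), Mul(3, Add(21, -2))) = Add(Pow(Rational(48038137, 9208), -1), Mul(3, 19)) = Add(Rational(9208, 48038137), 57) = Rational(2738183017, 48038137)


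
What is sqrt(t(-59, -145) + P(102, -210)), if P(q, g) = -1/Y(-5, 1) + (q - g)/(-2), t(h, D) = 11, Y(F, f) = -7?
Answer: 13*I*sqrt(42)/7 ≈ 12.036*I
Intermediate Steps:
P(q, g) = 1/7 + g/2 - q/2 (P(q, g) = -1/(-7) + (q - g)/(-2) = -1*(-1/7) + (q - g)*(-1/2) = 1/7 + (g/2 - q/2) = 1/7 + g/2 - q/2)
sqrt(t(-59, -145) + P(102, -210)) = sqrt(11 + (1/7 + (1/2)*(-210) - 1/2*102)) = sqrt(11 + (1/7 - 105 - 51)) = sqrt(11 - 1091/7) = sqrt(-1014/7) = 13*I*sqrt(42)/7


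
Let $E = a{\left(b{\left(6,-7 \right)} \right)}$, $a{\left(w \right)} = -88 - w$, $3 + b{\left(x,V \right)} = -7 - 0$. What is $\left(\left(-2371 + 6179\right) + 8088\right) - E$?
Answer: $11974$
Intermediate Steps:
$b{\left(x,V \right)} = -10$ ($b{\left(x,V \right)} = -3 - 7 = -10$)
$E = -78$ ($E = -88 - -10 = -88 + 10 = -78$)
$\left(\left(-2371 + 6179\right) + 8088\right) - E = \left(\left(-2371 + 6179\right) + 8088\right) - -78 = \left(3808 + 8088\right) + 78 = 11896 + 78 = 11974$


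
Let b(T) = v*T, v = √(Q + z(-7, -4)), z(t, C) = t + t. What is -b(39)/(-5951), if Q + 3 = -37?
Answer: 117*I*√6/5951 ≈ 0.048158*I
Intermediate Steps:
z(t, C) = 2*t
Q = -40 (Q = -3 - 37 = -40)
v = 3*I*√6 (v = √(-40 + 2*(-7)) = √(-40 - 14) = √(-54) = 3*I*√6 ≈ 7.3485*I)
b(T) = 3*I*T*√6 (b(T) = (3*I*√6)*T = 3*I*T*√6)
-b(39)/(-5951) = -3*I*39*√6/(-5951) = -117*I*√6*(-1)/5951 = -(-117)*I*√6/5951 = 117*I*√6/5951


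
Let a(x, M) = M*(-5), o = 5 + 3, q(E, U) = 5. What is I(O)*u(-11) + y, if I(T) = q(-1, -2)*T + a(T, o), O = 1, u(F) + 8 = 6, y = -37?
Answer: 33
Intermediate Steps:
u(F) = -2 (u(F) = -8 + 6 = -2)
o = 8
a(x, M) = -5*M
I(T) = -40 + 5*T (I(T) = 5*T - 5*8 = 5*T - 40 = -40 + 5*T)
I(O)*u(-11) + y = (-40 + 5*1)*(-2) - 37 = (-40 + 5)*(-2) - 37 = -35*(-2) - 37 = 70 - 37 = 33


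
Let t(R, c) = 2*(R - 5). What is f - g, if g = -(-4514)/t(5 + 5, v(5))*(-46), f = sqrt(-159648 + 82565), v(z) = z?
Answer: 103822/5 + I*sqrt(77083) ≈ 20764.0 + 277.64*I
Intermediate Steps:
t(R, c) = -10 + 2*R (t(R, c) = 2*(-5 + R) = -10 + 2*R)
f = I*sqrt(77083) (f = sqrt(-77083) = I*sqrt(77083) ≈ 277.64*I)
g = -103822/5 (g = -(-4514)/(-10 + 2*(5 + 5))*(-46) = -(-4514)/(-10 + 2*10)*(-46) = -(-4514)/(-10 + 20)*(-46) = -(-4514)/10*(-46) = -74*(-61/10)*(-46) = (2257/5)*(-46) = -103822/5 ≈ -20764.)
f - g = I*sqrt(77083) - 1*(-103822/5) = I*sqrt(77083) + 103822/5 = 103822/5 + I*sqrt(77083)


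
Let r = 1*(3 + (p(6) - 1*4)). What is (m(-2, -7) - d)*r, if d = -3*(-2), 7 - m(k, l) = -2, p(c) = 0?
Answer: -3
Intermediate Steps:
m(k, l) = 9 (m(k, l) = 7 - 1*(-2) = 7 + 2 = 9)
d = 6
r = -1 (r = 1*(3 + (0 - 1*4)) = 1*(3 + (0 - 4)) = 1*(3 - 4) = 1*(-1) = -1)
(m(-2, -7) - d)*r = (9 - 1*6)*(-1) = (9 - 6)*(-1) = 3*(-1) = -3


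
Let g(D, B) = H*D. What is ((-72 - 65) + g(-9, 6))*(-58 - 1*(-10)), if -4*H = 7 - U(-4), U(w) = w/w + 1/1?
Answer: 6036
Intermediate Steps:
U(w) = 2 (U(w) = 1 + 1*1 = 1 + 1 = 2)
H = -5/4 (H = -(7 - 1*2)/4 = -(7 - 2)/4 = -¼*5 = -5/4 ≈ -1.2500)
g(D, B) = -5*D/4
((-72 - 65) + g(-9, 6))*(-58 - 1*(-10)) = ((-72 - 65) - 5/4*(-9))*(-58 - 1*(-10)) = (-137 + 45/4)*(-58 + 10) = -503/4*(-48) = 6036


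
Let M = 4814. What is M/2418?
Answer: 2407/1209 ≈ 1.9909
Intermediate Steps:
M/2418 = 4814/2418 = 4814*(1/2418) = 2407/1209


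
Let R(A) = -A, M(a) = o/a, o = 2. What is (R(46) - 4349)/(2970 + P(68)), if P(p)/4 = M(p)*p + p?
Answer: -879/650 ≈ -1.3523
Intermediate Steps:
M(a) = 2/a
P(p) = 8 + 4*p (P(p) = 4*((2/p)*p + p) = 4*(2 + p) = 8 + 4*p)
(R(46) - 4349)/(2970 + P(68)) = (-1*46 - 4349)/(2970 + (8 + 4*68)) = (-46 - 4349)/(2970 + (8 + 272)) = -4395/(2970 + 280) = -4395/3250 = -4395*1/3250 = -879/650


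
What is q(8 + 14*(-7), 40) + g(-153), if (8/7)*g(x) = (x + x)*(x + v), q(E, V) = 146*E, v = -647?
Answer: 201060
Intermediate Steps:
g(x) = 7*x*(-647 + x)/4 (g(x) = 7*((x + x)*(x - 647))/8 = 7*((2*x)*(-647 + x))/8 = 7*(2*x*(-647 + x))/8 = 7*x*(-647 + x)/4)
q(8 + 14*(-7), 40) + g(-153) = 146*(8 + 14*(-7)) + (7/4)*(-153)*(-647 - 153) = 146*(8 - 98) + (7/4)*(-153)*(-800) = 146*(-90) + 214200 = -13140 + 214200 = 201060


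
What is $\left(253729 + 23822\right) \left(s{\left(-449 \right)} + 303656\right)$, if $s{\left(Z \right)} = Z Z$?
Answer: $140234585607$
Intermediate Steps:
$s{\left(Z \right)} = Z^{2}$
$\left(253729 + 23822\right) \left(s{\left(-449 \right)} + 303656\right) = \left(253729 + 23822\right) \left(\left(-449\right)^{2} + 303656\right) = 277551 \left(201601 + 303656\right) = 277551 \cdot 505257 = 140234585607$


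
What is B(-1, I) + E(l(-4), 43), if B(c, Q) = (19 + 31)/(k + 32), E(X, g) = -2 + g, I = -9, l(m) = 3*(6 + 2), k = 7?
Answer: 1649/39 ≈ 42.282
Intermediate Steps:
l(m) = 24 (l(m) = 3*8 = 24)
B(c, Q) = 50/39 (B(c, Q) = (19 + 31)/(7 + 32) = 50/39)
B(-1, I) + E(l(-4), 43) = 50/39 + (-2 + 43) = 50/39 + 41 = 1649/39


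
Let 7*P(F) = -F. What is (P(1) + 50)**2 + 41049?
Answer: 2133202/49 ≈ 43535.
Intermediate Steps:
P(F) = -F/7 (P(F) = (-F)/7 = -F/7)
(P(1) + 50)**2 + 41049 = (-1/7*1 + 50)**2 + 41049 = (-1/7 + 50)**2 + 41049 = (349/7)**2 + 41049 = 121801/49 + 41049 = 2133202/49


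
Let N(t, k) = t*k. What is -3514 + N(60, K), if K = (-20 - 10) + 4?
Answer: -5074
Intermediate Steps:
K = -26 (K = -30 + 4 = -26)
N(t, k) = k*t
-3514 + N(60, K) = -3514 - 26*60 = -3514 - 1560 = -5074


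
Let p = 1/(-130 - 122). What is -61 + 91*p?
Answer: -2209/36 ≈ -61.361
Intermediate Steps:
p = -1/252 (p = 1/(-252) = -1/252 ≈ -0.0039683)
-61 + 91*p = -61 + 91*(-1/252) = -61 - 13/36 = -2209/36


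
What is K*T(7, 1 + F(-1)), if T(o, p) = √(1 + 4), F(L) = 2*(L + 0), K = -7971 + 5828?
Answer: -2143*√5 ≈ -4791.9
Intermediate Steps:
K = -2143
F(L) = 2*L
T(o, p) = √5
K*T(7, 1 + F(-1)) = -2143*√5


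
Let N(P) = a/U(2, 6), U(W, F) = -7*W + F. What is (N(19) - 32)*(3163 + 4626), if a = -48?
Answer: -202514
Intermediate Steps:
U(W, F) = F - 7*W
N(P) = 6 (N(P) = -48/(6 - 7*2) = -48/(6 - 14) = -48/(-8) = -48*(-⅛) = 6)
(N(19) - 32)*(3163 + 4626) = (6 - 32)*(3163 + 4626) = -26*7789 = -202514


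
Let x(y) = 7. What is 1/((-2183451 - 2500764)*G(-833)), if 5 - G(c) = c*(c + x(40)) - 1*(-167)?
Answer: 1/3223770447300 ≈ 3.1020e-13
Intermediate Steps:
G(c) = -162 - c*(7 + c) (G(c) = 5 - (c*(c + 7) - 1*(-167)) = 5 - (c*(7 + c) + 167) = 5 - (167 + c*(7 + c)) = 5 + (-167 - c*(7 + c)) = -162 - c*(7 + c))
1/((-2183451 - 2500764)*G(-833)) = 1/((-2183451 - 2500764)*(-162 - 1*(-833)**2 - 7*(-833))) = 1/((-4684215)*(-162 - 1*693889 + 5831)) = -1/(4684215*(-162 - 693889 + 5831)) = -1/4684215/(-688220) = -1/4684215*(-1/688220) = 1/3223770447300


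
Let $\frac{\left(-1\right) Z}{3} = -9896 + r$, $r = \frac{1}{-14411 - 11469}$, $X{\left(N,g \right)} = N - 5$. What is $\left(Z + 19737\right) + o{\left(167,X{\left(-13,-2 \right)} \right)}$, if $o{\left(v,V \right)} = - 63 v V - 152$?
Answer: $\frac{6176287883}{25880} \approx 2.3865 \cdot 10^{5}$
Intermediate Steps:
$X{\left(N,g \right)} = -5 + N$
$r = - \frac{1}{25880}$ ($r = \frac{1}{-25880} = - \frac{1}{25880} \approx -3.864 \cdot 10^{-5}$)
$o{\left(v,V \right)} = -152 - 63 V v$ ($o{\left(v,V \right)} = - 63 V v - 152 = -152 - 63 V v$)
$Z = \frac{768325443}{25880}$ ($Z = - 3 \left(-9896 - \frac{1}{25880}\right) = \left(-3\right) \left(- \frac{256108481}{25880}\right) = \frac{768325443}{25880} \approx 29688.0$)
$\left(Z + 19737\right) + o{\left(167,X{\left(-13,-2 \right)} \right)} = \left(\frac{768325443}{25880} + 19737\right) - \left(152 + 63 \left(-5 - 13\right) 167\right) = \frac{1279119003}{25880} - \left(152 - 189378\right) = \frac{1279119003}{25880} + \left(-152 + 189378\right) = \frac{1279119003}{25880} + 189226 = \frac{6176287883}{25880}$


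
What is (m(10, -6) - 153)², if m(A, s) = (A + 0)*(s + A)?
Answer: 12769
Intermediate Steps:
m(A, s) = A*(A + s)
(m(10, -6) - 153)² = (10*(10 - 6) - 153)² = (10*4 - 153)² = (40 - 153)² = (-113)² = 12769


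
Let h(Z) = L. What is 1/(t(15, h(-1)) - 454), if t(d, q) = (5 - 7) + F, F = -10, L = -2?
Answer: -1/466 ≈ -0.0021459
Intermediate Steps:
h(Z) = -2
t(d, q) = -12 (t(d, q) = (5 - 7) - 10 = -2 - 10 = -12)
1/(t(15, h(-1)) - 454) = 1/(-12 - 454) = 1/(-466) = -1/466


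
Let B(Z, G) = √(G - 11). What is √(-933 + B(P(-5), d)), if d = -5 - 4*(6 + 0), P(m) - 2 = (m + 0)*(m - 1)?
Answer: √(-933 + 2*I*√10) ≈ 0.1035 + 30.545*I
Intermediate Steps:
P(m) = 2 + m*(-1 + m) (P(m) = 2 + (m + 0)*(m - 1) = 2 + m*(-1 + m))
d = -29 (d = -5 - 4*6 = -5 - 24 = -29)
B(Z, G) = √(-11 + G)
√(-933 + B(P(-5), d)) = √(-933 + √(-11 - 29)) = √(-933 + √(-40)) = √(-933 + 2*I*√10)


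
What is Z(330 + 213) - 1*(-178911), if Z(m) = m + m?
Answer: 179997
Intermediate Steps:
Z(m) = 2*m
Z(330 + 213) - 1*(-178911) = 2*(330 + 213) - 1*(-178911) = 2*543 + 178911 = 1086 + 178911 = 179997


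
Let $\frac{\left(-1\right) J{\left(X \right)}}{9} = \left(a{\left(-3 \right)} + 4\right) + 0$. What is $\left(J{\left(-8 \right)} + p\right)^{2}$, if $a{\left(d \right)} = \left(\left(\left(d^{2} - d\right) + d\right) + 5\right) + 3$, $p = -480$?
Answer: $447561$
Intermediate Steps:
$a{\left(d \right)} = 8 + d^{2}$ ($a{\left(d \right)} = \left(d^{2} + 5\right) + 3 = \left(5 + d^{2}\right) + 3 = 8 + d^{2}$)
$J{\left(X \right)} = -189$ ($J{\left(X \right)} = - 9 \left(\left(\left(8 + \left(-3\right)^{2}\right) + 4\right) + 0\right) = - 9 \left(\left(\left(8 + 9\right) + 4\right) + 0\right) = - 9 \left(\left(17 + 4\right) + 0\right) = - 9 \left(21 + 0\right) = \left(-9\right) 21 = -189$)
$\left(J{\left(-8 \right)} + p\right)^{2} = \left(-189 - 480\right)^{2} = \left(-669\right)^{2} = 447561$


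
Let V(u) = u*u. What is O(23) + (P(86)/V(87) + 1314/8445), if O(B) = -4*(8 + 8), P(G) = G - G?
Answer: -179722/2815 ≈ -63.844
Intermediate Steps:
P(G) = 0
V(u) = u**2
O(B) = -64 (O(B) = -4*16 = -64)
O(23) + (P(86)/V(87) + 1314/8445) = -64 + (0/(87**2) + 1314/8445) = -64 + (0/7569 + 1314*(1/8445)) = -64 + (0*(1/7569) + 438/2815) = -64 + (0 + 438/2815) = -64 + 438/2815 = -179722/2815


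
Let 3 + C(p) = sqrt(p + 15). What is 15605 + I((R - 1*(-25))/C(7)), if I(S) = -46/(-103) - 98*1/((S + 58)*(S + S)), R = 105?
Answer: 3761232671/241020 - 413*sqrt(22)/51480 ≈ 15605.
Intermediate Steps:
C(p) = -3 + sqrt(15 + p) (C(p) = -3 + sqrt(p + 15) = -3 + sqrt(15 + p))
I(S) = 46/103 - 49/(S*(58 + S)) (I(S) = -46*(-1/103) - 98*1/(2*S*(58 + S)) = 46/103 - 98*1/(2*S*(58 + S)) = 46/103 - 49/(S*(58 + S)))
15605 + I((R - 1*(-25))/C(7)) = 15605 + (-5047 + 46*((105 - 1*(-25))/(-3 + sqrt(15 + 7)))**2 + 2668*((105 - 1*(-25))/(-3 + sqrt(15 + 7))))/(103*(((105 - 1*(-25))/(-3 + sqrt(15 + 7))))*(58 + (105 - 1*(-25))/(-3 + sqrt(15 + 7)))) = 15605 + (-5047 + 46*((105 + 25)/(-3 + sqrt(22)))**2 + 2668*((105 + 25)/(-3 + sqrt(22))))/(103*(((105 + 25)/(-3 + sqrt(22))))*(58 + (105 + 25)/(-3 + sqrt(22)))) = 15605 + (-5047 + 46*(130/(-3 + sqrt(22)))**2 + 2668*(130/(-3 + sqrt(22))))/(103*((130/(-3 + sqrt(22))))*(58 + 130/(-3 + sqrt(22)))) = 15605 + (-3/130 + sqrt(22)/130)*(-5047 + 46*(16900/(-3 + sqrt(22))**2) + 346840/(-3 + sqrt(22)))/(103*(58 + 130/(-3 + sqrt(22)))) = 15605 + (-3/130 + sqrt(22)/130)*(-5047 + 777400/(-3 + sqrt(22))**2 + 346840/(-3 + sqrt(22)))/(103*(58 + 130/(-3 + sqrt(22)))) = 15605 + (-3/130 + sqrt(22)/130)*(-5047 + 346840/(-3 + sqrt(22)) + 777400/(-3 + sqrt(22))**2)/(103*(58 + 130/(-3 + sqrt(22))))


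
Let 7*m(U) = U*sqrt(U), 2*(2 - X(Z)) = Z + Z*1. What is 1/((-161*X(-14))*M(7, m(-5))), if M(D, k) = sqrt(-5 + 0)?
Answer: I*sqrt(5)/12880 ≈ 0.00017361*I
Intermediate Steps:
X(Z) = 2 - Z (X(Z) = 2 - (Z + Z*1)/2 = 2 - (Z + Z)/2 = 2 - Z)
m(U) = U**(3/2)/7 (m(U) = (U*sqrt(U))/7 = U**(3/2)/7)
M(D, k) = I*sqrt(5) (M(D, k) = sqrt(-5) = I*sqrt(5))
1/((-161*X(-14))*M(7, m(-5))) = 1/((-161*(2 - 1*(-14)))*(I*sqrt(5))) = 1/((-161*(2 + 14))*(I*sqrt(5))) = 1/((-161*16)*(I*sqrt(5))) = 1/(-2576*I*sqrt(5)) = I*sqrt(5)/12880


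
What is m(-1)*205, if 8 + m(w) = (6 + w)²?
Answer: 3485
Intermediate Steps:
m(w) = -8 + (6 + w)²
m(-1)*205 = (-8 + (6 - 1)²)*205 = (-8 + 5²)*205 = (-8 + 25)*205 = 17*205 = 3485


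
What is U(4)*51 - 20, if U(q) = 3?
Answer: 133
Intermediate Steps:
U(4)*51 - 20 = 3*51 - 20 = 153 - 20 = 133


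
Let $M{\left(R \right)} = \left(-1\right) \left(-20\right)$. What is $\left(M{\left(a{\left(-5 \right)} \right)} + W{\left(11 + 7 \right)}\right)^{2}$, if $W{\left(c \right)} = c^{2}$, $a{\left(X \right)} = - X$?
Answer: $118336$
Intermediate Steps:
$M{\left(R \right)} = 20$
$\left(M{\left(a{\left(-5 \right)} \right)} + W{\left(11 + 7 \right)}\right)^{2} = \left(20 + \left(11 + 7\right)^{2}\right)^{2} = \left(20 + 18^{2}\right)^{2} = \left(20 + 324\right)^{2} = 344^{2} = 118336$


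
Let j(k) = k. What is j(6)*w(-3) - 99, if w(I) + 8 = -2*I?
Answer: -111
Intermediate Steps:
w(I) = -8 - 2*I
j(6)*w(-3) - 99 = 6*(-8 - 2*(-3)) - 99 = 6*(-8 + 6) - 99 = 6*(-2) - 99 = -12 - 99 = -111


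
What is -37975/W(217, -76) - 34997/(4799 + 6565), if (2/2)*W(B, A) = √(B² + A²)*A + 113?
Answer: -1519580080841/495690327492 + 412300*√52865/43619353 ≈ -0.89229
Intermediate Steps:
W(B, A) = 113 + A*√(A² + B²) (W(B, A) = √(B² + A²)*A + 113 = √(A² + B²)*A + 113 = A*√(A² + B²) + 113 = 113 + A*√(A² + B²))
-37975/W(217, -76) - 34997/(4799 + 6565) = -37975/(113 - 76*√((-76)² + 217²)) - 34997/(4799 + 6565) = -37975/(113 - 76*√(5776 + 47089)) - 34997/11364 = -37975/(113 - 76*√52865) - 34997*1/11364 = -37975/(113 - 76*√52865) - 34997/11364 = -34997/11364 - 37975/(113 - 76*√52865)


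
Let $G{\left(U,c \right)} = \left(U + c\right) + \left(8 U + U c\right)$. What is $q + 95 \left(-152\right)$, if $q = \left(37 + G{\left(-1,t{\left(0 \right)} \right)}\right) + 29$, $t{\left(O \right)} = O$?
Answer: $-14383$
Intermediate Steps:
$G{\left(U,c \right)} = c + 9 U + U c$
$q = 57$ ($q = \left(37 + \left(0 + 9 \left(-1\right) - 0\right)\right) + 29 = \left(37 + \left(0 - 9 + 0\right)\right) + 29 = \left(37 - 9\right) + 29 = 28 + 29 = 57$)
$q + 95 \left(-152\right) = 57 + 95 \left(-152\right) = 57 - 14440 = -14383$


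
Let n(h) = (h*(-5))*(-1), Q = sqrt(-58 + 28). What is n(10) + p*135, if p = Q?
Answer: 50 + 135*I*sqrt(30) ≈ 50.0 + 739.43*I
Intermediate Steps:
Q = I*sqrt(30) (Q = sqrt(-30) = I*sqrt(30) ≈ 5.4772*I)
p = I*sqrt(30) ≈ 5.4772*I
n(h) = 5*h (n(h) = -5*h*(-1) = 5*h)
n(10) + p*135 = 5*10 + (I*sqrt(30))*135 = 50 + 135*I*sqrt(30)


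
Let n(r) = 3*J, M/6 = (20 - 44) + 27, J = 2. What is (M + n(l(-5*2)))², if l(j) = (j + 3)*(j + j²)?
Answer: 576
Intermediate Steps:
l(j) = (3 + j)*(j + j²)
M = 18 (M = 6*((20 - 44) + 27) = 6*(-24 + 27) = 6*3 = 18)
n(r) = 6 (n(r) = 3*2 = 6)
(M + n(l(-5*2)))² = (18 + 6)² = 24² = 576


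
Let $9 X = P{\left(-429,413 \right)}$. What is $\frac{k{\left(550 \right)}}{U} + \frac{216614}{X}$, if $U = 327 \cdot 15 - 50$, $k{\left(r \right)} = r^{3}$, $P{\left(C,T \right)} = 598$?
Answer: $\frac{473726951}{12623} \approx 37529.0$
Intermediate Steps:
$U = 4855$ ($U = 4905 - 50 = 4855$)
$X = \frac{598}{9}$ ($X = \frac{1}{9} \cdot 598 = \frac{598}{9} \approx 66.444$)
$\frac{k{\left(550 \right)}}{U} + \frac{216614}{X} = \frac{550^{3}}{4855} + \frac{216614}{\frac{598}{9}} = 166375000 \cdot \frac{1}{4855} + 216614 \cdot \frac{9}{598} = \frac{33275000}{971} + \frac{42381}{13} = \frac{473726951}{12623}$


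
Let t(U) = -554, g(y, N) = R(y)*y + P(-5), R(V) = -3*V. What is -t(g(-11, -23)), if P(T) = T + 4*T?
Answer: 554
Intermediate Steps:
P(T) = 5*T
g(y, N) = -25 - 3*y² (g(y, N) = (-3*y)*y + 5*(-5) = -3*y² - 25 = -25 - 3*y²)
-t(g(-11, -23)) = -1*(-554) = 554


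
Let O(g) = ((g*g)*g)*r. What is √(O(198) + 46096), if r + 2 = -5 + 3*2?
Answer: 2*I*√1929074 ≈ 2777.8*I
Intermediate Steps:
r = -1 (r = -2 + (-5 + 3*2) = -2 + (-5 + 6) = -2 + 1 = -1)
O(g) = -g³ (O(g) = ((g*g)*g)*(-1) = (g²*g)*(-1) = g³*(-1) = -g³)
√(O(198) + 46096) = √(-1*198³ + 46096) = √(-1*7762392 + 46096) = √(-7762392 + 46096) = √(-7716296) = 2*I*√1929074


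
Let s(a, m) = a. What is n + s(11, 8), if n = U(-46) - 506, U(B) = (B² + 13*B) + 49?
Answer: 1072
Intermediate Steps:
U(B) = 49 + B² + 13*B
n = 1061 (n = (49 + (-46)² + 13*(-46)) - 506 = (49 + 2116 - 598) - 506 = 1567 - 506 = 1061)
n + s(11, 8) = 1061 + 11 = 1072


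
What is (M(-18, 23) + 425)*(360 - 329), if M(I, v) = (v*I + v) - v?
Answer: 341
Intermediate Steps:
M(I, v) = I*v (M(I, v) = (I*v + v) - v = (v + I*v) - v = I*v)
(M(-18, 23) + 425)*(360 - 329) = (-18*23 + 425)*(360 - 329) = (-414 + 425)*31 = 11*31 = 341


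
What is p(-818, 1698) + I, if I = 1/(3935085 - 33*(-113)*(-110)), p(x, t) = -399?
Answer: -1406433104/3524895 ≈ -399.00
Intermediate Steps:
I = 1/3524895 (I = 1/(3935085 + 3729*(-110)) = 1/(3935085 - 410190) = 1/3524895 ≈ 2.8370e-7)
p(-818, 1698) + I = -399 + 1/3524895 = -1406433104/3524895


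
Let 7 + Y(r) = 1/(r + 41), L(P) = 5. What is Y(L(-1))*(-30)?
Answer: 4815/23 ≈ 209.35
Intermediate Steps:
Y(r) = -7 + 1/(41 + r) (Y(r) = -7 + 1/(r + 41) = -7 + 1/(41 + r))
Y(L(-1))*(-30) = ((-286 - 7*5)/(41 + 5))*(-30) = ((-286 - 35)/46)*(-30) = ((1/46)*(-321))*(-30) = -321/46*(-30) = 4815/23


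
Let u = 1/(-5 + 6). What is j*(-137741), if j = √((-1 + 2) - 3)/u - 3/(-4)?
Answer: -413223/4 - 137741*I*√2 ≈ -1.0331e+5 - 1.948e+5*I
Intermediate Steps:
u = 1 (u = 1/1 = 1)
j = ¾ + I*√2 (j = √((-1 + 2) - 3)/1 - 3/(-4) = √(1 - 3)*1 - 3*(-¼) = √(-2)*1 + ¾ = (I*√2)*1 + ¾ = I*√2 + ¾ = ¾ + I*√2 ≈ 0.75 + 1.4142*I)
j*(-137741) = (¾ + I*√2)*(-137741) = -413223/4 - 137741*I*√2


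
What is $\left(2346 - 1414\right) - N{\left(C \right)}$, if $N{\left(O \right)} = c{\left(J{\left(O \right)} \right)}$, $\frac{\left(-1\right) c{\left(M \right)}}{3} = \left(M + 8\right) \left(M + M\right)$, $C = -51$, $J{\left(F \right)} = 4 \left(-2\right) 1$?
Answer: $932$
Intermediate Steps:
$J{\left(F \right)} = -8$ ($J{\left(F \right)} = \left(-8\right) 1 = -8$)
$c{\left(M \right)} = - 6 M \left(8 + M\right)$ ($c{\left(M \right)} = - 3 \left(M + 8\right) \left(M + M\right) = - 3 \left(8 + M\right) 2 M = - 3 \cdot 2 M \left(8 + M\right) = - 6 M \left(8 + M\right)$)
$N{\left(O \right)} = 0$ ($N{\left(O \right)} = \left(-6\right) \left(-8\right) \left(8 - 8\right) = \left(-6\right) \left(-8\right) 0 = 0$)
$\left(2346 - 1414\right) - N{\left(C \right)} = \left(2346 - 1414\right) - 0 = \left(2346 - 1414\right) + 0 = 932 + 0 = 932$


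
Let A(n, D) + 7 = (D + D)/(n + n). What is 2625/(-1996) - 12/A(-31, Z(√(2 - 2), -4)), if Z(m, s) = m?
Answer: 5577/13972 ≈ 0.39916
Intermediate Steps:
A(n, D) = -7 + D/n (A(n, D) = -7 + (D + D)/(n + n) = -7 + (2*D)/((2*n)) = -7 + (2*D)*(1/(2*n)) = -7 + D/n)
2625/(-1996) - 12/A(-31, Z(√(2 - 2), -4)) = 2625/(-1996) - 12/(-7 + √(2 - 2)/(-31)) = 2625*(-1/1996) - 12/(-7 + √0*(-1/31)) = -2625/1996 - 12/(-7 + 0*(-1/31)) = -2625/1996 - 12/(-7 + 0) = -2625/1996 - 12/(-7) = -2625/1996 - 12*(-⅐) = -2625/1996 + 12/7 = 5577/13972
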